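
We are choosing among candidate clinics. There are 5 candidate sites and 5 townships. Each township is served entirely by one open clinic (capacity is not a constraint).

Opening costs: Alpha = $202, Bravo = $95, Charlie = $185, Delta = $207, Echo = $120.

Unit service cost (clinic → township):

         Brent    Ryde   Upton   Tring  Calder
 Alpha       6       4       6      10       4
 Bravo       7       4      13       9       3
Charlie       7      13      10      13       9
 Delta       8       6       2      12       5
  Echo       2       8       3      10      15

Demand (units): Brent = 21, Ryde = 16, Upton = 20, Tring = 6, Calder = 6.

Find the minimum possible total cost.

Minimum total cost: 453

For any fixed open set, each township goes to its cheapest open site; total = fixed + service.
{Bravo, Echo}: Brent→Echo 2·21=42, Ryde→Bravo 4·16=64, Upton→Echo 3·20=60, Tring→Bravo 9·6=54, Calder→Bravo 3·6=18. Service 238; fixed 215; total 453.
{Echo}: service 380 + fixed 120 = 500
{Alpha, Echo}: Brent→Echo 2·21=42, Ryde→Alpha 4·16=64, Upton→Echo 3·20=60, Tring→Alpha 10·6=60, Calder→Alpha 4·6=24. Service 250; fixed 322; total 572.
{Alpha, Bravo, Charlie, Delta, Echo}: service 218 + fixed 809 = 1027
No other subset beats 453.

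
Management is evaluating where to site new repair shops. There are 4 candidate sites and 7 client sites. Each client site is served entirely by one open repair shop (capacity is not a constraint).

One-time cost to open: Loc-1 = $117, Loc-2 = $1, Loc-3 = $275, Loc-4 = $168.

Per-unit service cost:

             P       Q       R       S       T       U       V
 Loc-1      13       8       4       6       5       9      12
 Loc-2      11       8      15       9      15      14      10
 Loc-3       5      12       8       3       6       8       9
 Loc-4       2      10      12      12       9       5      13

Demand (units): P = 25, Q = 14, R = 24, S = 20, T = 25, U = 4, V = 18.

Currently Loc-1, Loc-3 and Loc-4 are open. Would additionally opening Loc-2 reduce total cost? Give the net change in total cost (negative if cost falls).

Current service cost with {Loc-1, Loc-3, Loc-4}: 625.
Adding Loc-2: each client site re-picks its cheapest; new service cost 625, saving 0.
Extra fixed cost: 1. Net change = 1 − 0 = 1.
(Totals: 1185 → 1186.)

No — net change +1 (cost rises by 1).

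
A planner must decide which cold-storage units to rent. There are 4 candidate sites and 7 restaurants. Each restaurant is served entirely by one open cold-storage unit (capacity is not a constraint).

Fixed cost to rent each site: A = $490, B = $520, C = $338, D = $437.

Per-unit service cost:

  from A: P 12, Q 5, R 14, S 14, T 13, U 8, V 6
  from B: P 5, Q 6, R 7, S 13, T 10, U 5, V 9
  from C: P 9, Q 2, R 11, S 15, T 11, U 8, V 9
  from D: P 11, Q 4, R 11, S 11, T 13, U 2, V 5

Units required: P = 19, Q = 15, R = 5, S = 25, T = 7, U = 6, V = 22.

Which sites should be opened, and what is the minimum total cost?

For any fixed open set, each restaurant goes to its cheapest open site; total = fixed + service.
{D}: P→D 11·19=209, Q→D 4·15=60, R→D 11·5=55, S→D 11·25=275, T→D 13·7=91, U→D 2·6=12, V→D 5·22=110. Service 812; fixed 437; total 1249.
{C}: service 954 + fixed 338 = 1292
{B}: service 843 + fixed 520 = 1363
{A, B, C, D}: service 627 + fixed 1785 = 2412
No other subset beats 1249.

Open D only; minimum total cost 1249.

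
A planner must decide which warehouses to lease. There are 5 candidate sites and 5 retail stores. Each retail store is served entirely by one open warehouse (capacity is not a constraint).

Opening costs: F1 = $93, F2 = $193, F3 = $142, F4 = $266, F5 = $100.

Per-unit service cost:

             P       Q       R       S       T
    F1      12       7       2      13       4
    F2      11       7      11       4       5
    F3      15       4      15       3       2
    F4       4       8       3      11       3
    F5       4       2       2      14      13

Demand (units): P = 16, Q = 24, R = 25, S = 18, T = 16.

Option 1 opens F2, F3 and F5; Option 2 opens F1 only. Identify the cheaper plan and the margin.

Option 1 is cheaper by 118.

Option 1: {F2, F3, F5}: P→F5 4·16=64, Q→F5 2·24=48, R→F5 2·25=50, S→F3 3·18=54, T→F3 2·16=32. Service 248; fixed 435; total 683.
Option 2: {F1}: P→F1 12·16=192, Q→F1 7·24=168, R→F1 2·25=50, S→F1 13·18=234, T→F1 4·16=64. Service 708; fixed 93; total 801.
Difference: |683 − 801| = 118.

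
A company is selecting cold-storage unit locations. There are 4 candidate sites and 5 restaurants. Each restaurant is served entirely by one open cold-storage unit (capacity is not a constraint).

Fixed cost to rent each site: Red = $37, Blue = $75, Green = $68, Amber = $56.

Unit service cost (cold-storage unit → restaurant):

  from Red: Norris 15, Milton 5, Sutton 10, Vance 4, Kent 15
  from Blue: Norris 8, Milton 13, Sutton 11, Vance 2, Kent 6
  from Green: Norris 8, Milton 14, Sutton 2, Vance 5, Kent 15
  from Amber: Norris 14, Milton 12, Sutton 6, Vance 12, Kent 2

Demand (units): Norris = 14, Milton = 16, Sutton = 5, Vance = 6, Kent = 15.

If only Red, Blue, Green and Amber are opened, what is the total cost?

Each restaurant is assigned to its cheapest site among the open ones.
{Red, Blue, Green, Amber}: Norris→Blue 8·14=112, Milton→Red 5·16=80, Sutton→Green 2·5=10, Vance→Blue 2·6=12, Kent→Amber 2·15=30. Service 244; fixed 236; total 480.

Total cost: 480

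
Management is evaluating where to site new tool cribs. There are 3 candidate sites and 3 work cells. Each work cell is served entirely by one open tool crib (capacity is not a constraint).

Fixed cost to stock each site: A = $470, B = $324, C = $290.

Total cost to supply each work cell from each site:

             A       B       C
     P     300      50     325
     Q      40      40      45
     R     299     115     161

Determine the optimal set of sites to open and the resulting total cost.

Open B only; minimum total cost 529.

For any fixed open set, each work cell goes to its cheapest open site; total = fixed + service.
{B}: P→B 50, Q→B 40, R→B 115. Service 205; fixed 324; total 529.
{B, C}: service 205 + fixed 614 = 819
{C}: service 531 + fixed 290 = 821
{A, B, C}: P→B 50, Q→A 40, R→B 115. Service 205; fixed 1084; total 1289.
No other subset beats 529.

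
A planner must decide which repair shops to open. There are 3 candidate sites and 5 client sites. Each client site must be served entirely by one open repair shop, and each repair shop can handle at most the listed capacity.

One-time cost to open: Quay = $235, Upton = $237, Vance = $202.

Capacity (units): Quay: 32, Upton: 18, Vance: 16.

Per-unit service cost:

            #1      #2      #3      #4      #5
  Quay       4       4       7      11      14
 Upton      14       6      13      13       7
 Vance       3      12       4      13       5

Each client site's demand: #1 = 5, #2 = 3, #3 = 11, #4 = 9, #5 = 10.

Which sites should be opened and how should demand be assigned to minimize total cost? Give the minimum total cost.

Minimum total cost: 690

Open {Quay, Vance}: #1→Vance 3·5=15, #2→Quay 4·3=12, #3→Quay 7·11=77, #4→Quay 11·9=99, #5→Vance 5·10=50.
Loads: Quay carries 23/32, Vance carries 15/16. Service 253; fixed 437; total 690.
Next best feasible plan costs 695.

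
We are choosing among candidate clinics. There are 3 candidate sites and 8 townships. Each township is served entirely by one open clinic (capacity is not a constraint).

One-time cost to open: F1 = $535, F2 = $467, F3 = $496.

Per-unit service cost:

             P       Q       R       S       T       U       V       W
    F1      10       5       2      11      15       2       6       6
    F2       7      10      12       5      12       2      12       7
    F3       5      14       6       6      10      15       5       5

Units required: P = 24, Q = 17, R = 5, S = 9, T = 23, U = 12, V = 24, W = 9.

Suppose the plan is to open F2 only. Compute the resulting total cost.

Each township is assigned to its cheapest site among the open ones.
{F2}: P→F2 7·24=168, Q→F2 10·17=170, R→F2 12·5=60, S→F2 5·9=45, T→F2 12·23=276, U→F2 2·12=24, V→F2 12·24=288, W→F2 7·9=63. Service 1094; fixed 467; total 1561.

Total cost: 1561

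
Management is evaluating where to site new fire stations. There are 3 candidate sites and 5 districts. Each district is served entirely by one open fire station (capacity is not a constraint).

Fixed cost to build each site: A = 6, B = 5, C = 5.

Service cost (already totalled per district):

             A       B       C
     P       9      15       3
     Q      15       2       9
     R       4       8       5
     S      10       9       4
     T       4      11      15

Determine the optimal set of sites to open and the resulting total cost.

For any fixed open set, each district goes to its cheapest open site; total = fixed + service.
{A, B, C}: P→C 3, Q→B 2, R→A 4, S→C 4, T→A 4. Service 17; fixed 16; total 33.
{A, C}: P→C 3, Q→C 9, R→A 4, S→C 4, T→A 4. Service 24; fixed 11; total 35.
{B, C}: service 25 + fixed 10 = 35
{B}: service 45 + fixed 5 = 50
No other subset beats 33.

Open A, B and C; minimum total cost 33.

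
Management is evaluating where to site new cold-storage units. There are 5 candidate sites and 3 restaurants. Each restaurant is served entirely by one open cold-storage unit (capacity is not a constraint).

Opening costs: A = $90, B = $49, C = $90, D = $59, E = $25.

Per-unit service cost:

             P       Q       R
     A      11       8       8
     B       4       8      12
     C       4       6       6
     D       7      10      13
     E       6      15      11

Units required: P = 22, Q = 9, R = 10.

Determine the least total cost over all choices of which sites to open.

For any fixed open set, each restaurant goes to its cheapest open site; total = fixed + service.
{C}: P→C 4·22=88, Q→C 6·9=54, R→C 6·10=60. Service 202; fixed 90; total 292.
{C, E}: service 202 + fixed 115 = 317
{B}: service 280 + fixed 49 = 329
{A, B, C, D, E}: service 202 + fixed 313 = 515
No other subset beats 292.

Minimum total cost: 292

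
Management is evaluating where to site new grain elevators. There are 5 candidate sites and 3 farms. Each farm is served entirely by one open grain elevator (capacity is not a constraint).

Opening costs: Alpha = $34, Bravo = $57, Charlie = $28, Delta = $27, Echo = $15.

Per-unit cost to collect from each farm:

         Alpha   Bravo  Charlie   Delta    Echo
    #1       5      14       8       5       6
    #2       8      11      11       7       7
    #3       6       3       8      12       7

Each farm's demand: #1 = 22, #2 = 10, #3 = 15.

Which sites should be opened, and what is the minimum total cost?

Open Bravo and Delta; minimum total cost 309.

For any fixed open set, each farm goes to its cheapest open site; total = fixed + service.
{Bravo, Delta}: #1→Delta 5·22=110, #2→Delta 7·10=70, #3→Bravo 3·15=45. Service 225; fixed 84; total 309.
{Alpha}: service 280 + fixed 34 = 314
{Alpha, Echo}: service 270 + fixed 49 = 319
{Alpha, Bravo, Charlie, Delta, Echo}: #1→Alpha 5·22=110, #2→Delta 7·10=70, #3→Bravo 3·15=45. Service 225; fixed 161; total 386.
No other subset beats 309.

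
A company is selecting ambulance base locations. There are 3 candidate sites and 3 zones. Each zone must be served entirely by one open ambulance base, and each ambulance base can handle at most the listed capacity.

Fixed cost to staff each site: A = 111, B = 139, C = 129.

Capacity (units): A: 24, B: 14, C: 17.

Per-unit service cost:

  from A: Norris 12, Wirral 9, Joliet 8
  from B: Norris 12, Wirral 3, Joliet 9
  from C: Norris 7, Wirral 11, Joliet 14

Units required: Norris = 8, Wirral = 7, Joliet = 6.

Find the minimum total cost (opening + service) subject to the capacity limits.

Minimum total cost: 318

Open {A}: Norris→A 12·8=96, Wirral→A 9·7=63, Joliet→A 8·6=48.
Loads: A carries 21/24. Service 207; fixed 111; total 318.
Next best feasible plan costs 399.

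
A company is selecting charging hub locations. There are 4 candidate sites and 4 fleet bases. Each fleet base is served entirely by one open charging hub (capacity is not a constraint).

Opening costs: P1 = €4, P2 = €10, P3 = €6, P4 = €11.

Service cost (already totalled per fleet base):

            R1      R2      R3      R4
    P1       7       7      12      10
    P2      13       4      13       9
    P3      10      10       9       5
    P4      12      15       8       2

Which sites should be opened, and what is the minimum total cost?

Open P1 and P3; minimum total cost 38.

For any fixed open set, each fleet base goes to its cheapest open site; total = fixed + service.
{P1, P3}: R1→P1 7, R2→P1 7, R3→P3 9, R4→P3 5. Service 28; fixed 10; total 38.
{P1, P4}: R1→P1 7, R2→P1 7, R3→P4 8, R4→P4 2. Service 24; fixed 15; total 39.
{P1}: R1→P1 7, R2→P1 7, R3→P1 12, R4→P1 10. Service 36; fixed 4; total 40.
{P1, P2, P3, P4}: R1→P1 7, R2→P2 4, R3→P4 8, R4→P4 2. Service 21; fixed 31; total 52.
No other subset beats 38.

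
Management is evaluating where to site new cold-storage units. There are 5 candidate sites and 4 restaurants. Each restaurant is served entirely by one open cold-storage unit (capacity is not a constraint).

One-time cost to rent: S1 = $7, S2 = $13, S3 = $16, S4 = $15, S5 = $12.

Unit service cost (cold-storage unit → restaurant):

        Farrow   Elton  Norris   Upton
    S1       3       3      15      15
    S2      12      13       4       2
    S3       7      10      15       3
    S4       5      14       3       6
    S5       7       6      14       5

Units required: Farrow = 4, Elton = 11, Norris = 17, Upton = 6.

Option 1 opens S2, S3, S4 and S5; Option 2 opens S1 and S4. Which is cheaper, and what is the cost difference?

Option 2 is cheaper by 51.

Option 1: {S2, S3, S4, S5}: Farrow→S4 5·4=20, Elton→S5 6·11=66, Norris→S4 3·17=51, Upton→S2 2·6=12. Service 149; fixed 56; total 205.
Option 2: {S1, S4}: Farrow→S1 3·4=12, Elton→S1 3·11=33, Norris→S4 3·17=51, Upton→S4 6·6=36. Service 132; fixed 22; total 154.
Difference: |205 − 154| = 51.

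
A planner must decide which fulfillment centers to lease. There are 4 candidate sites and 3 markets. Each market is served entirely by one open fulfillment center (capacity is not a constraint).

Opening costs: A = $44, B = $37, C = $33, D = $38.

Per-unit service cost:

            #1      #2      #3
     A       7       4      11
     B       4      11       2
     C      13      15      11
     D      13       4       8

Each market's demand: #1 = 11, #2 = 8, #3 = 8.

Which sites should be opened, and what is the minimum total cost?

For any fixed open set, each market goes to its cheapest open site; total = fixed + service.
{B, D}: #1→B 4·11=44, #2→D 4·8=32, #3→B 2·8=16. Service 92; fixed 75; total 167.
{A, B}: service 92 + fixed 81 = 173
{B}: service 148 + fixed 37 = 185
{A, B, C, D}: service 92 + fixed 152 = 244
No other subset beats 167.

Open B and D; minimum total cost 167.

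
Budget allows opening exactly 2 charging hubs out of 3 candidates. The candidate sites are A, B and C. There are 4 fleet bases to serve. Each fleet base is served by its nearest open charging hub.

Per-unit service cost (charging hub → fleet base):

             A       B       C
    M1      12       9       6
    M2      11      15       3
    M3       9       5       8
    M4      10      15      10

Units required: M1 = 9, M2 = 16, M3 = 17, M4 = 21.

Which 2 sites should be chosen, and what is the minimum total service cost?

With exactly 2 open, each fleet base uses its cheapest among the chosen.
{B, C}: M1→C 6·9=54, M2→C 3·16=48, M3→B 5·17=85, M4→C 10·21=210. Service cost 397.
{A, C}: service cost 448
{A, B}: service cost 552
Among all 3 size-2 choices, {B, C} is lowest.

Choose B and C; total service cost 397.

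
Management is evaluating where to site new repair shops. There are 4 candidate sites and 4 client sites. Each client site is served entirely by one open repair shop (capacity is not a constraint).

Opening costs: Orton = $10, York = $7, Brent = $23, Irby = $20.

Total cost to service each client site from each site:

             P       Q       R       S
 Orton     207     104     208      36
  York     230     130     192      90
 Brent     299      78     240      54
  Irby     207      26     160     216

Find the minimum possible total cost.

For any fixed open set, each client site goes to its cheapest open site; total = fixed + service.
{Orton, Irby}: P→Orton 207, Q→Irby 26, R→Irby 160, S→Orton 36. Service 429; fixed 30; total 459.
{Orton, York, Irby}: service 429 + fixed 37 = 466
{Orton, Brent, Irby}: service 429 + fixed 53 = 482
{Orton, York, Brent, Irby}: service 429 + fixed 60 = 489
No other subset beats 459.

Minimum total cost: 459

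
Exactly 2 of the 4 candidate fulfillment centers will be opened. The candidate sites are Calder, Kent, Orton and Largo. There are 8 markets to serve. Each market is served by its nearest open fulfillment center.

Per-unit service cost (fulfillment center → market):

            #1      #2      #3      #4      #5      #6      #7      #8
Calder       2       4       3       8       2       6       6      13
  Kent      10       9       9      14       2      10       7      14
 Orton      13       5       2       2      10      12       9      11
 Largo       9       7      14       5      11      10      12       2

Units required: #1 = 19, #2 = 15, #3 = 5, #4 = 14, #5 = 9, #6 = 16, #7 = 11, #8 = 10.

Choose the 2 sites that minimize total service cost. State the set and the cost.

Choose Calder and Largo; total service cost 383.

With exactly 2 open, each market uses its cheapest among the chosen.
{Calder, Largo}: #1→Calder 2·19=38, #2→Calder 4·15=60, #3→Calder 3·5=15, #4→Largo 5·14=70, #5→Calder 2·9=18, #6→Calder 6·16=96, #7→Calder 6·11=66, #8→Largo 2·10=20. Service cost 383.
{Calder, Orton}: service cost 426
{Calder, Kent}: service cost 535
Among all 6 size-2 choices, {Calder, Largo} is lowest.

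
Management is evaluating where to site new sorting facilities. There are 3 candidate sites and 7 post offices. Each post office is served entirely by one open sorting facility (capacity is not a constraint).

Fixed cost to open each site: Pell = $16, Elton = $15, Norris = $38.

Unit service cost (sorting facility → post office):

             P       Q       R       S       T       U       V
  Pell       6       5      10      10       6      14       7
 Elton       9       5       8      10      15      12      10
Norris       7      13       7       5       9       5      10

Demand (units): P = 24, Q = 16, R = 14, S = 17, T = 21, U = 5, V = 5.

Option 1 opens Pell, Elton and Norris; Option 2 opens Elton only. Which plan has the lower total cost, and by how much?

Option 1 is cheaper by 356.

Option 1: {Pell, Elton, Norris}: P→Pell 6·24=144, Q→Pell 5·16=80, R→Norris 7·14=98, S→Norris 5·17=85, T→Pell 6·21=126, U→Norris 5·5=25, V→Pell 7·5=35. Service 593; fixed 69; total 662.
Option 2: {Elton}: P→Elton 9·24=216, Q→Elton 5·16=80, R→Elton 8·14=112, S→Elton 10·17=170, T→Elton 15·21=315, U→Elton 12·5=60, V→Elton 10·5=50. Service 1003; fixed 15; total 1018.
Difference: |662 − 1018| = 356.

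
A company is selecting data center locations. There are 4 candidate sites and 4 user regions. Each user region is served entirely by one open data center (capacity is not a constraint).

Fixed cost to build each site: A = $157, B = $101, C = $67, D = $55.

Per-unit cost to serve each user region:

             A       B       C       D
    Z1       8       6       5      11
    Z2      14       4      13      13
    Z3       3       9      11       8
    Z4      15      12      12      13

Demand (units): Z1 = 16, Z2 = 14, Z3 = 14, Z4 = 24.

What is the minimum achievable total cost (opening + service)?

For any fixed open set, each user region goes to its cheapest open site; total = fixed + service.
{B}: Z1→B 6·16=96, Z2→B 4·14=56, Z3→B 9·14=126, Z4→B 12·24=288. Service 566; fixed 101; total 667.
{B, D}: service 552 + fixed 156 = 708
{B, C}: Z1→C 5·16=80, Z2→B 4·14=56, Z3→B 9·14=126, Z4→B 12·24=288. Service 550; fixed 168; total 718.
{A, B, C, D}: Z1→C 5·16=80, Z2→B 4·14=56, Z3→A 3·14=42, Z4→B 12·24=288. Service 466; fixed 380; total 846.
No other subset beats 667.

Minimum total cost: 667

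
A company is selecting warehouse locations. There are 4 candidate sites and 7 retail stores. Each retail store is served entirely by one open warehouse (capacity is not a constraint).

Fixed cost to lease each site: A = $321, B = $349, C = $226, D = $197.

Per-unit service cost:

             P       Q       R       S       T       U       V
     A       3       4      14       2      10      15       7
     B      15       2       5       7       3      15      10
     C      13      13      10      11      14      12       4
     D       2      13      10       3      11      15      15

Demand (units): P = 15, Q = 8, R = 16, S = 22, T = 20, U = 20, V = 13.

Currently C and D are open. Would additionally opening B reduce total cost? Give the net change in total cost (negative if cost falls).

Current service cost with {C, D}: 872.
Adding B: each retail store re-picks its cheapest; new service cost 544, saving 328.
Extra fixed cost: 349. Net change = 349 − 328 = 21.
(Totals: 1295 → 1316.)

No — net change +21 (cost rises by 21).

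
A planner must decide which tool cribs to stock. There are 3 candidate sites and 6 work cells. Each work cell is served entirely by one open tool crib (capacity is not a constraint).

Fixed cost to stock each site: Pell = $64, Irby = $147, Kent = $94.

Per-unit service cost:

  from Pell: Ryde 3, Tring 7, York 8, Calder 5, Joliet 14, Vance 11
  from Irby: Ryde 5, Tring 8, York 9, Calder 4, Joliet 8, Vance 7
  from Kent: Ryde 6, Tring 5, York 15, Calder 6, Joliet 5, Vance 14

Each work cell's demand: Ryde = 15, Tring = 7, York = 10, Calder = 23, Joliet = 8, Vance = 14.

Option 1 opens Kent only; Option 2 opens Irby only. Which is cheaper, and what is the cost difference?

Option 2 is cheaper by 121.

Option 1: {Kent}: Ryde→Kent 6·15=90, Tring→Kent 5·7=35, York→Kent 15·10=150, Calder→Kent 6·23=138, Joliet→Kent 5·8=40, Vance→Kent 14·14=196. Service 649; fixed 94; total 743.
Option 2: {Irby}: Ryde→Irby 5·15=75, Tring→Irby 8·7=56, York→Irby 9·10=90, Calder→Irby 4·23=92, Joliet→Irby 8·8=64, Vance→Irby 7·14=98. Service 475; fixed 147; total 622.
Difference: |743 − 622| = 121.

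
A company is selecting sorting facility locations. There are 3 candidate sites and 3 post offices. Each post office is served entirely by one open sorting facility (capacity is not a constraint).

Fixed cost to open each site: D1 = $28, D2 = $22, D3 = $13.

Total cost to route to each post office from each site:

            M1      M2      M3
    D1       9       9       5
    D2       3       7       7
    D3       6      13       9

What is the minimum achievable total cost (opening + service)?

For any fixed open set, each post office goes to its cheapest open site; total = fixed + service.
{D2}: M1→D2 3, M2→D2 7, M3→D2 7. Service 17; fixed 22; total 39.
{D3}: M1→D3 6, M2→D3 13, M3→D3 9. Service 28; fixed 13; total 41.
{D1}: M1→D1 9, M2→D1 9, M3→D1 5. Service 23; fixed 28; total 51.
{D1, D2, D3}: M1→D2 3, M2→D2 7, M3→D1 5. Service 15; fixed 63; total 78.
(All 7 nonempty subsets were checked; D2 only is lowest.)

Minimum total cost: 39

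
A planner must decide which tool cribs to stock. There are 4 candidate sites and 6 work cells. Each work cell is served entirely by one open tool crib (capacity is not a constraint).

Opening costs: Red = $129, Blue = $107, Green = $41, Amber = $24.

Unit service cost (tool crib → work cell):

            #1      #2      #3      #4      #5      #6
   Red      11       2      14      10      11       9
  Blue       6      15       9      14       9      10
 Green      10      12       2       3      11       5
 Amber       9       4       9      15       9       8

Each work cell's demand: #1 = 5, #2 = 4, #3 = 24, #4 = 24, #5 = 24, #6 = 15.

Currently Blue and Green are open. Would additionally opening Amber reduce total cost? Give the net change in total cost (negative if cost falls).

Yes — net change −8 (cost falls by 8).

Current service cost with {Blue, Green}: 489.
Adding Amber: each work cell re-picks its cheapest; new service cost 457, saving 32.
Extra fixed cost: 24. Net change = 24 − 32 = -8.
(Totals: 637 → 629.)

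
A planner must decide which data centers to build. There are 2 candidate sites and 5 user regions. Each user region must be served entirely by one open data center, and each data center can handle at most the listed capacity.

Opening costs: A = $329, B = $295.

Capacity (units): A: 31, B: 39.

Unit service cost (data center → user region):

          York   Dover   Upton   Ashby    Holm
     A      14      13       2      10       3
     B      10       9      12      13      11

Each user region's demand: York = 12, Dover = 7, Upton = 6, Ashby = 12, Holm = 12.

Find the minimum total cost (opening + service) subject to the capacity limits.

Open {A, B}: York→B 10·12=120, Dover→B 9·7=63, Upton→A 2·6=12, Ashby→A 10·12=120, Holm→A 3·12=36.
Loads: A carries 30/31, B carries 19/39. Service 351; fixed 624; total 975.
Next best feasible plan costs 1011.

Minimum total cost: 975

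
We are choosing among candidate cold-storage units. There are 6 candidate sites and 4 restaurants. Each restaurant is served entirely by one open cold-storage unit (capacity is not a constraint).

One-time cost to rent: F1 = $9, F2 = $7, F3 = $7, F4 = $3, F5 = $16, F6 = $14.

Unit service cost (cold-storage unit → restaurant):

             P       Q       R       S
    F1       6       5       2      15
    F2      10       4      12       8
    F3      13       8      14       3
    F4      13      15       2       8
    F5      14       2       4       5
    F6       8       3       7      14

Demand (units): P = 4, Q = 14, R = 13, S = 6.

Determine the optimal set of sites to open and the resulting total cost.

Open F1, F3 and F5; minimum total cost 128.

For any fixed open set, each restaurant goes to its cheapest open site; total = fixed + service.
{F1, F3, F5}: P→F1 6·4=24, Q→F5 2·14=28, R→F1 2·13=26, S→F3 3·6=18. Service 96; fixed 32; total 128.
{F1, F3, F4, F5}: P→F1 6·4=24, Q→F5 2·14=28, R→F1 2·13=26, S→F3 3·6=18. Service 96; fixed 35; total 131.
{F1, F5}: P→F1 6·4=24, Q→F5 2·14=28, R→F1 2·13=26, S→F5 5·6=30. Service 108; fixed 25; total 133.
{F1, F2, F3, F4, F5, F6}: P→F1 6·4=24, Q→F5 2·14=28, R→F1 2·13=26, S→F3 3·6=18. Service 96; fixed 56; total 152.
No other subset beats 128.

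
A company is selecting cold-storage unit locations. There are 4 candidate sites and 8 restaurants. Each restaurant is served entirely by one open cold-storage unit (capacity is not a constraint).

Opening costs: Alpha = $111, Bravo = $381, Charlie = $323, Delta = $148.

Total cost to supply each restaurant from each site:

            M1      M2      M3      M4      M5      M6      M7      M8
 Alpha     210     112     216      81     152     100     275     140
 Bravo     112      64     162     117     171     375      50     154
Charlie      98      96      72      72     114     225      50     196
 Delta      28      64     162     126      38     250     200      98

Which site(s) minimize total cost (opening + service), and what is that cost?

Open Alpha and Delta; minimum total cost 1030.

For any fixed open set, each restaurant goes to its cheapest open site; total = fixed + service.
{Alpha, Delta}: M1→Delta 28, M2→Delta 64, M3→Delta 162, M4→Alpha 81, M5→Delta 38, M6→Alpha 100, M7→Delta 200, M8→Delta 98. Service 771; fixed 259; total 1030.
{Alpha, Charlie, Delta}: service 522 + fixed 582 = 1104
{Delta}: service 966 + fixed 148 = 1114
{Alpha, Bravo, Charlie, Delta}: M1→Delta 28, M2→Bravo 64, M3→Charlie 72, M4→Charlie 72, M5→Delta 38, M6→Alpha 100, M7→Bravo 50, M8→Delta 98. Service 522; fixed 963; total 1485.
No other subset beats 1030.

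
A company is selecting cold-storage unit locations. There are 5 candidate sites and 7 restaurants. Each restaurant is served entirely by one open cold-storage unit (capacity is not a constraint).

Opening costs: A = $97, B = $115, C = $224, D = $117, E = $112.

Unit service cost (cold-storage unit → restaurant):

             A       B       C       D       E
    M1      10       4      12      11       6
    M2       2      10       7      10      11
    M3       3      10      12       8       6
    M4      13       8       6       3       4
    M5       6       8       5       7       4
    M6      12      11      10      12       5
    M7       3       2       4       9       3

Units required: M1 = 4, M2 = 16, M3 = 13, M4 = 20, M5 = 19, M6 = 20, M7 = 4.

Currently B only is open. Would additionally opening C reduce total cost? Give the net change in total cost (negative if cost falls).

Current service cost with {B}: 846.
Adding C: each restaurant re-picks its cheapest; new service cost 681, saving 165.
Extra fixed cost: 224. Net change = 224 − 165 = 59.
(Totals: 961 → 1020.)

No — net change +59 (cost rises by 59).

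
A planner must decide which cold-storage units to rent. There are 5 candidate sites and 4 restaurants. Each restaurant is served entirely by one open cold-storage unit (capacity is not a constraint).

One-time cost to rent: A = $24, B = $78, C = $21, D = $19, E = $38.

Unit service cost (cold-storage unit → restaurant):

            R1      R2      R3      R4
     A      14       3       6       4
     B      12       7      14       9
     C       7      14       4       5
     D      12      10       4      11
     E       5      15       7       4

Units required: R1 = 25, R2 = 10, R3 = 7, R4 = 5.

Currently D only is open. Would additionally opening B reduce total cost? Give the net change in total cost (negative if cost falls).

No — net change +38 (cost rises by 38).

Current service cost with {D}: 483.
Adding B: each restaurant re-picks its cheapest; new service cost 443, saving 40.
Extra fixed cost: 78. Net change = 78 − 40 = 38.
(Totals: 502 → 540.)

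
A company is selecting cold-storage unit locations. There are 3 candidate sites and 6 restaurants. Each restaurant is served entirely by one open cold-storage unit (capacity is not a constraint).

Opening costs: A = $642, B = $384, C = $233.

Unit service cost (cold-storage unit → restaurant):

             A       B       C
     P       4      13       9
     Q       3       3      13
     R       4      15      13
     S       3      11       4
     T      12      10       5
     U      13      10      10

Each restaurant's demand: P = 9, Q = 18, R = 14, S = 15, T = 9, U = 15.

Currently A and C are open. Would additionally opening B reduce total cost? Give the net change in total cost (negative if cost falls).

Current service cost with {A, C}: 386.
Adding B: each restaurant re-picks its cheapest; new service cost 386, saving 0.
Extra fixed cost: 384. Net change = 384 − 0 = 384.
(Totals: 1261 → 1645.)

No — net change +384 (cost rises by 384).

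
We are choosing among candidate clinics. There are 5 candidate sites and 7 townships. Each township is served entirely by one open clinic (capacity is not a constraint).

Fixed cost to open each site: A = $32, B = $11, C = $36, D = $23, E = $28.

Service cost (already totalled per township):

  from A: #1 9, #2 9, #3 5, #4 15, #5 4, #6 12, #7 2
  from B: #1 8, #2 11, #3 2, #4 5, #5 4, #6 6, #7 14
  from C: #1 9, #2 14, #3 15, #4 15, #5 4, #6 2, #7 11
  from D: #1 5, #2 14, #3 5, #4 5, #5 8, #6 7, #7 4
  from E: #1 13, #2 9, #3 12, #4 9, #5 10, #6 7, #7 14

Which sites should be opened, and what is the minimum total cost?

For any fixed open set, each township goes to its cheapest open site; total = fixed + service.
{B}: #1→B 8, #2→B 11, #3→B 2, #4→B 5, #5→B 4, #6→B 6, #7→B 14. Service 50; fixed 11; total 61.
{B, D}: #1→D 5, #2→B 11, #3→B 2, #4→B 5, #5→B 4, #6→B 6, #7→D 4. Service 37; fixed 34; total 71.
{D}: service 48 + fixed 23 = 71
{A, B, C, D, E}: #1→D 5, #2→A 9, #3→B 2, #4→B 5, #5→A 4, #6→C 2, #7→A 2. Service 29; fixed 130; total 159.
No other subset beats 61.

Open B only; minimum total cost 61.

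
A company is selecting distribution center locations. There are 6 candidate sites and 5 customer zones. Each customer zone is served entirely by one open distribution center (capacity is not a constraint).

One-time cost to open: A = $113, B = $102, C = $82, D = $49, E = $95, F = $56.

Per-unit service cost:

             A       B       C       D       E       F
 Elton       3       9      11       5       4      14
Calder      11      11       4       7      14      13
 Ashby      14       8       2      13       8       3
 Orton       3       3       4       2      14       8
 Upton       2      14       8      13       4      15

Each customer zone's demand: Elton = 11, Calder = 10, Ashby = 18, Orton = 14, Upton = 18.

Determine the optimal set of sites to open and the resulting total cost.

For any fixed open set, each customer zone goes to its cheapest open site; total = fixed + service.
{A, C}: Elton→A 3·11=33, Calder→C 4·10=40, Ashby→C 2·18=36, Orton→A 3·14=42, Upton→A 2·18=36. Service 187; fixed 195; total 382.
{A, C, D}: service 173 + fixed 244 = 417
{C, E}: service 248 + fixed 177 = 425
{A, B, C, D, E, F}: Elton→A 3·11=33, Calder→C 4·10=40, Ashby→C 2·18=36, Orton→D 2·14=28, Upton→A 2·18=36. Service 173; fixed 497; total 670.
No other subset beats 382.

Open A and C; minimum total cost 382.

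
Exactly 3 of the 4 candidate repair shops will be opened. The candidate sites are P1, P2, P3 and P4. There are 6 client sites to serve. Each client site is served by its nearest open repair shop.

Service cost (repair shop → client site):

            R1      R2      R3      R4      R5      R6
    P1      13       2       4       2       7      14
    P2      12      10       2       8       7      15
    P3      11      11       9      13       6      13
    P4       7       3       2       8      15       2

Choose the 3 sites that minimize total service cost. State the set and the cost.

With exactly 3 open, each client site uses its cheapest among the chosen.
{P1, P3, P4}: R1→P4 7, R2→P1 2, R3→P4 2, R4→P1 2, R5→P3 6, R6→P4 2. Service cost 21.
{P1, P2, P4}: service cost 22
{P2, P3, P4}: service cost 28
Among all 4 size-3 choices, {P1, P3, P4} is lowest.

Choose P1, P3 and P4; total service cost 21.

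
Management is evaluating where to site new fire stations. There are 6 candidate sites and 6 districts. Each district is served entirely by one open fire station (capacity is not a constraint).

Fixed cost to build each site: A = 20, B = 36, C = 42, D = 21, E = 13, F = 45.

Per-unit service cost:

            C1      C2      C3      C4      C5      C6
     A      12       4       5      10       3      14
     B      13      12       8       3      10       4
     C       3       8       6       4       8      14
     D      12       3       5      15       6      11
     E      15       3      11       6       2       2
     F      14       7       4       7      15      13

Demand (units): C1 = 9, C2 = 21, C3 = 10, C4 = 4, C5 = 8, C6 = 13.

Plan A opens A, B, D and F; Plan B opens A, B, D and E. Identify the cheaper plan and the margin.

Plan B is cheaper by 56.

Plan A: {A, B, D, F}: C1→A 12·9=108, C2→D 3·21=63, C3→F 4·10=40, C4→B 3·4=12, C5→A 3·8=24, C6→B 4·13=52. Service 299; fixed 122; total 421.
Plan B: {A, B, D, E}: C1→A 12·9=108, C2→D 3·21=63, C3→A 5·10=50, C4→B 3·4=12, C5→E 2·8=16, C6→E 2·13=26. Service 275; fixed 90; total 365.
Difference: |421 − 365| = 56.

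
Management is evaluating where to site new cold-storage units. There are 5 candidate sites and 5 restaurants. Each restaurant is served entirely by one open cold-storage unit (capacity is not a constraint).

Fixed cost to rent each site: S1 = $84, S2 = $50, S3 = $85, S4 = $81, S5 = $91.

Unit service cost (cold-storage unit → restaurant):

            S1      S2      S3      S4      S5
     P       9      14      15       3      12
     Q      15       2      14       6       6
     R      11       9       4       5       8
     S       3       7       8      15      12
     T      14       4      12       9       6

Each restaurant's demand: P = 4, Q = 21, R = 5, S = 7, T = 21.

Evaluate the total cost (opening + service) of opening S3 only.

Each restaurant is assigned to its cheapest site among the open ones.
{S3}: P→S3 15·4=60, Q→S3 14·21=294, R→S3 4·5=20, S→S3 8·7=56, T→S3 12·21=252. Service 682; fixed 85; total 767.

Total cost: 767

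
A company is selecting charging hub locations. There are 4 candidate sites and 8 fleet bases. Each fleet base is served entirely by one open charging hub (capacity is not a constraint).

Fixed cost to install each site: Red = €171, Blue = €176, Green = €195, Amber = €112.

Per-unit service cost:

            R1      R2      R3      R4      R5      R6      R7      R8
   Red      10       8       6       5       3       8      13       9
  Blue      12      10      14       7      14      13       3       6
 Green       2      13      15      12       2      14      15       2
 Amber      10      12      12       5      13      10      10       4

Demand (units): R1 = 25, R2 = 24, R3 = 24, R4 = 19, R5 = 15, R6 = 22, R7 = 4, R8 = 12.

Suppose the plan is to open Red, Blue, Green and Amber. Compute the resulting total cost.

Total cost: 1377

Each fleet base is assigned to its cheapest site among the open ones.
{Red, Blue, Green, Amber}: R1→Green 2·25=50, R2→Red 8·24=192, R3→Red 6·24=144, R4→Red 5·19=95, R5→Green 2·15=30, R6→Red 8·22=176, R7→Blue 3·4=12, R8→Green 2·12=24. Service 723; fixed 654; total 1377.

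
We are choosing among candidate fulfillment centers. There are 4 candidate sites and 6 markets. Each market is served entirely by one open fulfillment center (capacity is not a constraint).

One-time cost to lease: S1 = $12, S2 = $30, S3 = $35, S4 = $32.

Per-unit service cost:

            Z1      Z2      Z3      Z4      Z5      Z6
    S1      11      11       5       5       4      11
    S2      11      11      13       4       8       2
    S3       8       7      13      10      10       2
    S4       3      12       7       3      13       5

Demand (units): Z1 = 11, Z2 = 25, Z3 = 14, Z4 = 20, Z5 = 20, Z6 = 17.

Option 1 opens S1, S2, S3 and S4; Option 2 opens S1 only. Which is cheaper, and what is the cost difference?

Option 1 is cheaper by 284.

Option 1: {S1, S2, S3, S4}: Z1→S4 3·11=33, Z2→S3 7·25=175, Z3→S1 5·14=70, Z4→S4 3·20=60, Z5→S1 4·20=80, Z6→S2 2·17=34. Service 452; fixed 109; total 561.
Option 2: {S1}: Z1→S1 11·11=121, Z2→S1 11·25=275, Z3→S1 5·14=70, Z4→S1 5·20=100, Z5→S1 4·20=80, Z6→S1 11·17=187. Service 833; fixed 12; total 845.
Difference: |561 − 845| = 284.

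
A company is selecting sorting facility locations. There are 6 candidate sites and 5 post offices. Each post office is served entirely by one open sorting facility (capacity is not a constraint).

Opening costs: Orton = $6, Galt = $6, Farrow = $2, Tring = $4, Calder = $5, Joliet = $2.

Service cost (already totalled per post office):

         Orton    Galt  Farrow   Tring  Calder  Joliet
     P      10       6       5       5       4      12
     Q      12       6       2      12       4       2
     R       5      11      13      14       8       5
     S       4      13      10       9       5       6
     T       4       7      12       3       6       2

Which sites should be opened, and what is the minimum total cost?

For any fixed open set, each post office goes to its cheapest open site; total = fixed + service.
{Farrow, Joliet}: P→Farrow 5, Q→Farrow 2, R→Joliet 5, S→Joliet 6, T→Joliet 2. Service 20; fixed 4; total 24.
{Calder, Joliet}: P→Calder 4, Q→Joliet 2, R→Joliet 5, S→Calder 5, T→Joliet 2. Service 18; fixed 7; total 25.
{Tring, Joliet}: service 20 + fixed 6 = 26
{Orton, Galt, Farrow, Tring, Calder, Joliet}: service 17 + fixed 25 = 42
No other subset beats 24.

Open Farrow and Joliet; minimum total cost 24.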